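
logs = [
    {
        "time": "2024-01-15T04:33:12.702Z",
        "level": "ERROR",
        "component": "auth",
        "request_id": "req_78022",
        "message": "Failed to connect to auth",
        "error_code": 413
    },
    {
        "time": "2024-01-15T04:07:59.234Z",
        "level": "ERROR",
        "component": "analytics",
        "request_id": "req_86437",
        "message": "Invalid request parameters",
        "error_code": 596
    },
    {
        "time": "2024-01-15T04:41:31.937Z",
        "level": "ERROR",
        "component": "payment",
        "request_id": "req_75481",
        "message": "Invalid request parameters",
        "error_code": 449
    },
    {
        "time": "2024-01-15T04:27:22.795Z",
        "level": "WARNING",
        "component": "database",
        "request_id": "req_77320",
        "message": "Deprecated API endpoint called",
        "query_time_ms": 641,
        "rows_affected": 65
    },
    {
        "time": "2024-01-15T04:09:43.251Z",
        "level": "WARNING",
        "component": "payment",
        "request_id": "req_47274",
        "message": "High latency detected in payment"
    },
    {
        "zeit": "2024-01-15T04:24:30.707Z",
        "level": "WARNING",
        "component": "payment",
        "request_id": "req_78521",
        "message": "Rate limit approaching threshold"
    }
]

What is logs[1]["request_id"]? "req_86437"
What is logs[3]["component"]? "database"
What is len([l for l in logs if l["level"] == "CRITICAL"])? 0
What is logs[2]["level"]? "ERROR"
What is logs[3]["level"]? "WARNING"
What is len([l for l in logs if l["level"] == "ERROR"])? 3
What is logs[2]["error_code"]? 449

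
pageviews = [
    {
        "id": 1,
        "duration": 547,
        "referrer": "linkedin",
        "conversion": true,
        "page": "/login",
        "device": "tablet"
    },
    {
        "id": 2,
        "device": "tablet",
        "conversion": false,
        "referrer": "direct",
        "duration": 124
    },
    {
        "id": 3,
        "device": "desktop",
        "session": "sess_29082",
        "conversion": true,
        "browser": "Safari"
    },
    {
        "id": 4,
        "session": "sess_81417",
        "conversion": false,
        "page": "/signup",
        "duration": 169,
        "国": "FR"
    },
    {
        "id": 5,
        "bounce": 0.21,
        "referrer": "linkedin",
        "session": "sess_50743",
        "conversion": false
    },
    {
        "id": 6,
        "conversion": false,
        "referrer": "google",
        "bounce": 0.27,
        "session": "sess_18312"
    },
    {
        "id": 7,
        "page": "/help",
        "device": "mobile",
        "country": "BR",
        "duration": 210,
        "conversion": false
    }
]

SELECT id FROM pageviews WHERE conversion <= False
[2, 4, 5, 6, 7]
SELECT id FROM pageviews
[1, 2, 3, 4, 5, 6, 7]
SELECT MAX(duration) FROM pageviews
547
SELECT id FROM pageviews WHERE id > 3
[4, 5, 6, 7]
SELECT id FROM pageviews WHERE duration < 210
[2, 4]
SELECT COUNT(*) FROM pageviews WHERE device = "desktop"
1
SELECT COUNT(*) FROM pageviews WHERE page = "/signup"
1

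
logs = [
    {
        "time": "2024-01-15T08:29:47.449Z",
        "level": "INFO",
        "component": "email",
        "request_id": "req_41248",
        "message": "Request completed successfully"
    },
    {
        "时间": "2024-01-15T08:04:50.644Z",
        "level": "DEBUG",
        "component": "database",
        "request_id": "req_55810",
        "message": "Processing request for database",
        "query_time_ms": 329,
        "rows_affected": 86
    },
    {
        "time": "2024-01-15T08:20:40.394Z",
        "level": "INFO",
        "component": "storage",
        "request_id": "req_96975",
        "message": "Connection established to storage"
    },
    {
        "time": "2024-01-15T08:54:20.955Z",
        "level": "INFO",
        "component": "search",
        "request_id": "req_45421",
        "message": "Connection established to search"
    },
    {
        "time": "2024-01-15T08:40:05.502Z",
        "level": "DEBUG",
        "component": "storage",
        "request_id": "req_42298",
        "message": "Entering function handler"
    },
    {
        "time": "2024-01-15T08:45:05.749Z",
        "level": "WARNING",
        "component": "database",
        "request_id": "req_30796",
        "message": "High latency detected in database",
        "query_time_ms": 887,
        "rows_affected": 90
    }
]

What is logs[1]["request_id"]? "req_55810"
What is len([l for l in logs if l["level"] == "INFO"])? 3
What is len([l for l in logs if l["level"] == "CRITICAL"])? 0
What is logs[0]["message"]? "Request completed successfully"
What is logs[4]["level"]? "DEBUG"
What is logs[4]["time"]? "2024-01-15T08:40:05.502Z"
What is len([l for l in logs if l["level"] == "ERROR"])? 0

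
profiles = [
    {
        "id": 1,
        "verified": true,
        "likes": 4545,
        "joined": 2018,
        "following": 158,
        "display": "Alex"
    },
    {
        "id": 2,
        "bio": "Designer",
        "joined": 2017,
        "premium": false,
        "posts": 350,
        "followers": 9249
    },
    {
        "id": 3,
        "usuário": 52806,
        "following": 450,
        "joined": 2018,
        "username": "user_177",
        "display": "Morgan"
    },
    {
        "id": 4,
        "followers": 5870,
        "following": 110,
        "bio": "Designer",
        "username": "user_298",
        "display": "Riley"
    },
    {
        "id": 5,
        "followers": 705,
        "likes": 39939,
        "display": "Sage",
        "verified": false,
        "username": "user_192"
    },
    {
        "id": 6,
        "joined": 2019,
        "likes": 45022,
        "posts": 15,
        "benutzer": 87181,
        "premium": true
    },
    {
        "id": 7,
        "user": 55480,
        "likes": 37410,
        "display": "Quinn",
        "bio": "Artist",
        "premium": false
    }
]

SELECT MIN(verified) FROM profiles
False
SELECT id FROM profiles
[1, 2, 3, 4, 5, 6, 7]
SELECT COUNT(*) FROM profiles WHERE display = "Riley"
1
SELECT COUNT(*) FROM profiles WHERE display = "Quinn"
1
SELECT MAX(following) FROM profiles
450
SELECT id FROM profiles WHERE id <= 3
[1, 2, 3]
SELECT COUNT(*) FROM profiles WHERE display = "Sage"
1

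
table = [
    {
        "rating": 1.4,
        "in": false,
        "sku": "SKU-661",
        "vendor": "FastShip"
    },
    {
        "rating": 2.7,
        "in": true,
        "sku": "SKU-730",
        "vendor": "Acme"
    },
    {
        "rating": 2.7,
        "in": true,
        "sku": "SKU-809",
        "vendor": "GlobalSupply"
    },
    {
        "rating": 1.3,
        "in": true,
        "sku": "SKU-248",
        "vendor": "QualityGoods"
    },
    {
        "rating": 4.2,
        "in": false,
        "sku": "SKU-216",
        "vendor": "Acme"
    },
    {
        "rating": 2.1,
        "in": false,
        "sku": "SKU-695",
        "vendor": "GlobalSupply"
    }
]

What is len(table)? 6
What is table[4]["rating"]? 4.2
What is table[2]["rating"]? 2.7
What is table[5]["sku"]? "SKU-695"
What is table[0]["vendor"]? "FastShip"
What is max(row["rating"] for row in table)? 4.2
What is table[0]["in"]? False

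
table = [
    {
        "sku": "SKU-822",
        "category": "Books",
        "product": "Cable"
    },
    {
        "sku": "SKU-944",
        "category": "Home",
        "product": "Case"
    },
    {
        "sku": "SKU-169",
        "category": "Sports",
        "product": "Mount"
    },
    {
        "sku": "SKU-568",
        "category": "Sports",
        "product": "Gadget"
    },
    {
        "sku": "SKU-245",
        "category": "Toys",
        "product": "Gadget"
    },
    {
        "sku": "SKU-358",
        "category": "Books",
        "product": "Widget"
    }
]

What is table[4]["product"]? "Gadget"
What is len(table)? 6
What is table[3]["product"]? "Gadget"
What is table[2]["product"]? "Mount"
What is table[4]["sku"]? "SKU-245"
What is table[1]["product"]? "Case"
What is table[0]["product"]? "Cable"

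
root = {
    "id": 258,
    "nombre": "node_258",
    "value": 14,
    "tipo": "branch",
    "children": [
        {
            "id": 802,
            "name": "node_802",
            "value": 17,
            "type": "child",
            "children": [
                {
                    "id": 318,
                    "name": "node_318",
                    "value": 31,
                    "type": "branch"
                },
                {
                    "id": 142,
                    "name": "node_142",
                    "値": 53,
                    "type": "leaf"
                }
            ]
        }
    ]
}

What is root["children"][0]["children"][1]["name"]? "node_142"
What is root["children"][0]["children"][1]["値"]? 53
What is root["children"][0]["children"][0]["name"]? "node_318"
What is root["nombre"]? "node_258"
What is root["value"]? 14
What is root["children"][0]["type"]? "child"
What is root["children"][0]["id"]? 802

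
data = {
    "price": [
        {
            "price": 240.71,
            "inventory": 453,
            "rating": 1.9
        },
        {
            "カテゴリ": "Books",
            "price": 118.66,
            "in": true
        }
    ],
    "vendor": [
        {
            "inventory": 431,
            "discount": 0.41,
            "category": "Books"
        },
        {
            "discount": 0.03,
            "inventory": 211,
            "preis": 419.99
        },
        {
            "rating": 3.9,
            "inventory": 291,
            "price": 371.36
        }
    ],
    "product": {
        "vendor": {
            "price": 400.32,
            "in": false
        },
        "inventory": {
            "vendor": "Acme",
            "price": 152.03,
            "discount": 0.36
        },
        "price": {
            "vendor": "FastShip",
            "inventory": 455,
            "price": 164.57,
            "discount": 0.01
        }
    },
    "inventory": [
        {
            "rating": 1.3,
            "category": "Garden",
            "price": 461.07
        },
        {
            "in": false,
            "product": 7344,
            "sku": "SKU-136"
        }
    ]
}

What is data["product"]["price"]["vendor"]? "FastShip"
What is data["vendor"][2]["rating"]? 3.9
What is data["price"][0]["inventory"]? 453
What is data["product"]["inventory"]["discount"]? 0.36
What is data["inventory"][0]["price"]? 461.07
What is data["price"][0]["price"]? 240.71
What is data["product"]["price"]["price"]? 164.57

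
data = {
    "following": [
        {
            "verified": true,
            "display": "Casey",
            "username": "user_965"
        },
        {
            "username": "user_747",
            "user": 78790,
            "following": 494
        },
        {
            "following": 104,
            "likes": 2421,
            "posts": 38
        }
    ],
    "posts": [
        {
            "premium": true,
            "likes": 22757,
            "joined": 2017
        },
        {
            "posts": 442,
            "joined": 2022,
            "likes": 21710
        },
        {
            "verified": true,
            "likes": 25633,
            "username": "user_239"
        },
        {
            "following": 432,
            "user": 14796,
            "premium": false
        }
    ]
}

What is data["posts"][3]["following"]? 432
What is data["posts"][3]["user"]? 14796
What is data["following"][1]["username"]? "user_747"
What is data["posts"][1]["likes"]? 21710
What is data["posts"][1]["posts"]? 442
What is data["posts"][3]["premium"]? False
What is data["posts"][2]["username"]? "user_239"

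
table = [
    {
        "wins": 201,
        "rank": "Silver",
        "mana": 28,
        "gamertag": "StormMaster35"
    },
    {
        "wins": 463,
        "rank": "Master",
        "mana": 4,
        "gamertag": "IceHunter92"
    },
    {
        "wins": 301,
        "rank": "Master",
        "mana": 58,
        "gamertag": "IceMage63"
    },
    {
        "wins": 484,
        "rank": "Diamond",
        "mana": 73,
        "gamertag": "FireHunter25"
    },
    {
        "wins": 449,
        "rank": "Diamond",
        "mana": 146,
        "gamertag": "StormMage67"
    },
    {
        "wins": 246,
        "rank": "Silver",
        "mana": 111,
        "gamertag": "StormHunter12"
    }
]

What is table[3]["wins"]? 484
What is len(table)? 6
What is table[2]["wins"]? 301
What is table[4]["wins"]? 449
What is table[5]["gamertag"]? "StormHunter12"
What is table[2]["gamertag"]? "IceMage63"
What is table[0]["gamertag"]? "StormMaster35"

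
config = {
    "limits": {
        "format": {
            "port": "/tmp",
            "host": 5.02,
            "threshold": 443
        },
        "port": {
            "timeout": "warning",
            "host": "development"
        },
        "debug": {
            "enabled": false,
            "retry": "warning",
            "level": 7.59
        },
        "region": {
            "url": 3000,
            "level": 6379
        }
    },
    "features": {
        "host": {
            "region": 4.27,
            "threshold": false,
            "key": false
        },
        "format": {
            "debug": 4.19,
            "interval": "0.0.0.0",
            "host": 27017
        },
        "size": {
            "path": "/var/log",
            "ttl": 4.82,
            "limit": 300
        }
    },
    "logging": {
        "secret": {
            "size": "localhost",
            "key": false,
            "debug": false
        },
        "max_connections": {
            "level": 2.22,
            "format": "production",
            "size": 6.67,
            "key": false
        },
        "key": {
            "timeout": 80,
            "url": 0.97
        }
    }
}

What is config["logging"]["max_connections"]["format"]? "production"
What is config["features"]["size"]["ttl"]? 4.82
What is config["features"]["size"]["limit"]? 300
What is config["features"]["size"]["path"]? "/var/log"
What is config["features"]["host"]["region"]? 4.27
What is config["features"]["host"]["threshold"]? False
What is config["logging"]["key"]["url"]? 0.97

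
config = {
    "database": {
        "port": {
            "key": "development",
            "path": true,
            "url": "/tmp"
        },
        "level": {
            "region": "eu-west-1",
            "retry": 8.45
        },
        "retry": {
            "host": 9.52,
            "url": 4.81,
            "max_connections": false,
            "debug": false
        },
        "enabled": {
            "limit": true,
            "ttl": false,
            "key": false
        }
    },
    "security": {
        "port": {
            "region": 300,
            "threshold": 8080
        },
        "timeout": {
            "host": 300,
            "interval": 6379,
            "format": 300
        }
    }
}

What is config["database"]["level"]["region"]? "eu-west-1"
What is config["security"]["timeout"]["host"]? 300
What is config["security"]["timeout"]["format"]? 300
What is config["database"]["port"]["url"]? "/tmp"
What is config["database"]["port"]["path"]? True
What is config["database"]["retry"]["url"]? 4.81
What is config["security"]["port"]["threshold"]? 8080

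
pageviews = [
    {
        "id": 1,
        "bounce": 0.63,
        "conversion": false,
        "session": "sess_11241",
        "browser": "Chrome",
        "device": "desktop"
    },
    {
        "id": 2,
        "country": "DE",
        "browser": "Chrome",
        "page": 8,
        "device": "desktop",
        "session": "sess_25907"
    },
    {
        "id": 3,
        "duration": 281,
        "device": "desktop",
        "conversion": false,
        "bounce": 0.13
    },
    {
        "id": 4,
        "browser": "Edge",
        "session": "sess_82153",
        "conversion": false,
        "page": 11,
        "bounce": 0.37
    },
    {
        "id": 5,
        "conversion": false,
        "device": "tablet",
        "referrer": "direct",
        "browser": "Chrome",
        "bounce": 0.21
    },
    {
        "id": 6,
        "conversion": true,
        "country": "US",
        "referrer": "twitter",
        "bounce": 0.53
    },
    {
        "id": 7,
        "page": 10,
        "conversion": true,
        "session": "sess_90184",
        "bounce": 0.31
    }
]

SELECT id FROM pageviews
[1, 2, 3, 4, 5, 6, 7]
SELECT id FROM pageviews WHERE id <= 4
[1, 2, 3, 4]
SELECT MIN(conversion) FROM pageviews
False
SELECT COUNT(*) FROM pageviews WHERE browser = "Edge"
1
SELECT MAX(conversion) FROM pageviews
True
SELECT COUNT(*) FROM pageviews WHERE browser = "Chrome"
3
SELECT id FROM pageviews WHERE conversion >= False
[1, 3, 4, 5, 6, 7]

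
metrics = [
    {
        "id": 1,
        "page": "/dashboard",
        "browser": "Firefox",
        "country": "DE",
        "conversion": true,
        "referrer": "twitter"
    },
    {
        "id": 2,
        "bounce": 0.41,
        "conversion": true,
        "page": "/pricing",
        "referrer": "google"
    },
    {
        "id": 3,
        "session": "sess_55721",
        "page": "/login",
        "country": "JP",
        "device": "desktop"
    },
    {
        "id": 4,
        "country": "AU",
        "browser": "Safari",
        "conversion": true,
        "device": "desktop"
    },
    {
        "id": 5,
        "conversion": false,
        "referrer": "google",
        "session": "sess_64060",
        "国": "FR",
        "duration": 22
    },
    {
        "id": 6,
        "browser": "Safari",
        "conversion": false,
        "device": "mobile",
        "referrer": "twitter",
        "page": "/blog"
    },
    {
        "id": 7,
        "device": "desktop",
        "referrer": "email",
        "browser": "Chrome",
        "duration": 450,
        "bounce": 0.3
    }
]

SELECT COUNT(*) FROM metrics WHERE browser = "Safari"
2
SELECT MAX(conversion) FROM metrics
True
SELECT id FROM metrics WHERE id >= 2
[2, 3, 4, 5, 6, 7]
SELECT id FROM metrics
[1, 2, 3, 4, 5, 6, 7]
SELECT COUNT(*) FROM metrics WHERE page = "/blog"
1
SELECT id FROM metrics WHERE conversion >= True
[1, 2, 4]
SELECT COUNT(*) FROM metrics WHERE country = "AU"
1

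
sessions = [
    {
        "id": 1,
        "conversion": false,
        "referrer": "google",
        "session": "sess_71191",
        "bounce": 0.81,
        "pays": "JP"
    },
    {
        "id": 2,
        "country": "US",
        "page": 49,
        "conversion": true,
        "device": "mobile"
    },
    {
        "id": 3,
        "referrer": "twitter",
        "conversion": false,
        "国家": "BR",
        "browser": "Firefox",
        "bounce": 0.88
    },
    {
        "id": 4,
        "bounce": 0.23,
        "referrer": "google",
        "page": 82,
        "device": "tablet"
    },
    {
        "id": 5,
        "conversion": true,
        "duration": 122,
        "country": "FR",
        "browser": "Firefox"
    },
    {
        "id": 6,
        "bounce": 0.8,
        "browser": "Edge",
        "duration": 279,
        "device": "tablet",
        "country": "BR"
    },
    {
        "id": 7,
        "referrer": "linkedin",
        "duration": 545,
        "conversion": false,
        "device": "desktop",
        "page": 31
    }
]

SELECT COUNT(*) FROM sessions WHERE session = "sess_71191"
1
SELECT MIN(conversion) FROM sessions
False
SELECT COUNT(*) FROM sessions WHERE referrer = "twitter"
1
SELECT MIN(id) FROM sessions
1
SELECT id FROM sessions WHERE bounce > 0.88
[]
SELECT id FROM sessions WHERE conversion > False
[2, 5]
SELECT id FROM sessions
[1, 2, 3, 4, 5, 6, 7]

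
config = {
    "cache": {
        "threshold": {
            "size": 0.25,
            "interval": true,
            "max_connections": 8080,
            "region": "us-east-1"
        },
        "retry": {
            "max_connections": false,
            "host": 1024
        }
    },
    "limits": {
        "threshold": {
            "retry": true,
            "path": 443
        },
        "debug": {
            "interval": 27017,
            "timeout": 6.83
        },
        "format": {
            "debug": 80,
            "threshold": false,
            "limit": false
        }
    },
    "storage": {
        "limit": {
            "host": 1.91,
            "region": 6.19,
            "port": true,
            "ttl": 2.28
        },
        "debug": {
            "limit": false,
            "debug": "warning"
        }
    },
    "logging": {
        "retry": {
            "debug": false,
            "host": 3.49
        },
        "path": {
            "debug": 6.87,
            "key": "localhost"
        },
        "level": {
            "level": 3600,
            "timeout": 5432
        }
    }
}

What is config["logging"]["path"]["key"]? "localhost"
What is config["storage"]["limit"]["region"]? 6.19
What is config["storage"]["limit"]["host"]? 1.91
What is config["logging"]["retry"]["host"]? 3.49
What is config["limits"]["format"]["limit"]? False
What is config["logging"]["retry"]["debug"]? False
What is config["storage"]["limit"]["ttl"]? 2.28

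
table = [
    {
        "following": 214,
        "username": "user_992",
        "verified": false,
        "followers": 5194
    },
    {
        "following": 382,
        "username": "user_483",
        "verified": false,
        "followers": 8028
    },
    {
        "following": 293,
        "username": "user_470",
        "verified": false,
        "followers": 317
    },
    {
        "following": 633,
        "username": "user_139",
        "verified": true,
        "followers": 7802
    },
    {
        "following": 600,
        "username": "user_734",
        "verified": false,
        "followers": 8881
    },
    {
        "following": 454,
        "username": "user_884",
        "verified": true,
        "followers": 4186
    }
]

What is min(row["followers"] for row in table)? 317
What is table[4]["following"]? 600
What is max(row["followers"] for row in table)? 8881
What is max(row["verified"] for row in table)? True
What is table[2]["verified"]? False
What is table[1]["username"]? "user_483"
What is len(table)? 6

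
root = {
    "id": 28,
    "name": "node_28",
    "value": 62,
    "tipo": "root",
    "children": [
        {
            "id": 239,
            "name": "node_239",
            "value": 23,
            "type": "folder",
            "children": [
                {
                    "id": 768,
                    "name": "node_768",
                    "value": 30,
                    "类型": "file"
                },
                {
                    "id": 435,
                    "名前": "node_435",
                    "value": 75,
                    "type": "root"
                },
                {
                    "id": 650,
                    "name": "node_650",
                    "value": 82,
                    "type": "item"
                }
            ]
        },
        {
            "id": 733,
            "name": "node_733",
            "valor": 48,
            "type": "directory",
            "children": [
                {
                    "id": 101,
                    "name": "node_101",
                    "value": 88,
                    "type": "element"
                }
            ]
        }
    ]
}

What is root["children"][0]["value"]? 23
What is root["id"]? 28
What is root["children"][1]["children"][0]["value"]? 88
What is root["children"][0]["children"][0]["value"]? 30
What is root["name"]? "node_28"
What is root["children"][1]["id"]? 733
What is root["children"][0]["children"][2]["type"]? "item"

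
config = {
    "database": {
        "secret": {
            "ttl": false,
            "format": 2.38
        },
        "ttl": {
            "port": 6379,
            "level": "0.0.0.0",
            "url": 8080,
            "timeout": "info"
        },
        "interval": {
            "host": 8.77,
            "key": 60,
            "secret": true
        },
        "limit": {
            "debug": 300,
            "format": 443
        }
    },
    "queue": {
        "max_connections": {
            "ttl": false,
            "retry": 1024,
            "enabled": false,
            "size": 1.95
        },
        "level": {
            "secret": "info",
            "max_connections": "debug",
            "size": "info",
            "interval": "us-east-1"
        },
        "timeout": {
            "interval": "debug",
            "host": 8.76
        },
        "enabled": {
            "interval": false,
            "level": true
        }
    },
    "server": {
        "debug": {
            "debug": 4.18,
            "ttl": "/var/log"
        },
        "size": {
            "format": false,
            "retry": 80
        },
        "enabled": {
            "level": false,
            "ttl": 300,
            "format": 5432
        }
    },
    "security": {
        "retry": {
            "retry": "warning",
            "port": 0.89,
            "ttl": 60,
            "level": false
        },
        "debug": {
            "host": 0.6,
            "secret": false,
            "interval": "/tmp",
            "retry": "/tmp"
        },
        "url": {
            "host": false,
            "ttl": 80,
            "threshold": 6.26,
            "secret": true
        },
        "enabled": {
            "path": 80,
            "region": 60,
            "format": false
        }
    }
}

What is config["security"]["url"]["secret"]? True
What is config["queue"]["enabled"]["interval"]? False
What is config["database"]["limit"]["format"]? 443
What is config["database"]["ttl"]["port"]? 6379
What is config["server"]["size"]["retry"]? 80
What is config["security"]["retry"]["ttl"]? 60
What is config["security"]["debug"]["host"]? 0.6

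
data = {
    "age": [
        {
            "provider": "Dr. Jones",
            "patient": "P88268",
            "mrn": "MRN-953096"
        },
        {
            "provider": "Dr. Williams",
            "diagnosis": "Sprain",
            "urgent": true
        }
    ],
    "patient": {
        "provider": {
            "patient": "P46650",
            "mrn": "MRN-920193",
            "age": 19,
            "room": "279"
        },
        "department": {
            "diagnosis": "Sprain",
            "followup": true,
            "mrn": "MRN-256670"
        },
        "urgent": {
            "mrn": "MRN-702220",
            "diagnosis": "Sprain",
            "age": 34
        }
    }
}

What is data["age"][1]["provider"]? "Dr. Williams"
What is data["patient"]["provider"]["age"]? 19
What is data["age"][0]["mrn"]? "MRN-953096"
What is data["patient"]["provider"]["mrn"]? "MRN-920193"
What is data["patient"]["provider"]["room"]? "279"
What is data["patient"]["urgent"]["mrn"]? "MRN-702220"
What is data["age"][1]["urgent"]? True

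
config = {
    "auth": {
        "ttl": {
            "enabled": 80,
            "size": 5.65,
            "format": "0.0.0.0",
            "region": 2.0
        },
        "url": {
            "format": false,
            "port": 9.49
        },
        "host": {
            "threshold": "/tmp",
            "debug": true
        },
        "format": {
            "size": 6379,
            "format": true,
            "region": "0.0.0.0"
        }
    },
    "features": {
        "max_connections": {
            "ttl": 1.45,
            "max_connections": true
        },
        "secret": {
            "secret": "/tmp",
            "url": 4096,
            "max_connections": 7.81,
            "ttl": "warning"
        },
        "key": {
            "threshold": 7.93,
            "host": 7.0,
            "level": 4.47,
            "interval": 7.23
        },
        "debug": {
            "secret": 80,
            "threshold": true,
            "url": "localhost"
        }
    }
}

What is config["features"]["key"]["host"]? 7.0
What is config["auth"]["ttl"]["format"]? "0.0.0.0"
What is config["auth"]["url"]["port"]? 9.49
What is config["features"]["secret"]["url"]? 4096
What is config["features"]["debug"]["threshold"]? True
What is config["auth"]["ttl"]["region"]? 2.0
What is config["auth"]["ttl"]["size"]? 5.65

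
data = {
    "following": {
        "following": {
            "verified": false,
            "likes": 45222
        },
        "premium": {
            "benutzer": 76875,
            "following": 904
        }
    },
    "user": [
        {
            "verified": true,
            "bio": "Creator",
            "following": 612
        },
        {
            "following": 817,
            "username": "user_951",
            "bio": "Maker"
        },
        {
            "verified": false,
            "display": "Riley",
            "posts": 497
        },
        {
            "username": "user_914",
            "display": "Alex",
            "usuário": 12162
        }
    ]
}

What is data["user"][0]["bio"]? "Creator"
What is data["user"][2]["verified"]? False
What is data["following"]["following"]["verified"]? False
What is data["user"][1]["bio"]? "Maker"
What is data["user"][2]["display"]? "Riley"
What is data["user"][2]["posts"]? 497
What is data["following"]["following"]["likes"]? 45222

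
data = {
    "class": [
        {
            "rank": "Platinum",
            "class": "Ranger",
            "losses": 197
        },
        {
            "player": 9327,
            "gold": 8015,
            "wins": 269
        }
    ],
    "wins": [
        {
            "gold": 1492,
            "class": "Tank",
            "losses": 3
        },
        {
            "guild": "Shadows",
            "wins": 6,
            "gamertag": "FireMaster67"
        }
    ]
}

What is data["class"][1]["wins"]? 269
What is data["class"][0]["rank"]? "Platinum"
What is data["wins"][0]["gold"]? 1492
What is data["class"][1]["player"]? 9327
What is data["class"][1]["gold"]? 8015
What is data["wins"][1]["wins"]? 6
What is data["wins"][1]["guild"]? "Shadows"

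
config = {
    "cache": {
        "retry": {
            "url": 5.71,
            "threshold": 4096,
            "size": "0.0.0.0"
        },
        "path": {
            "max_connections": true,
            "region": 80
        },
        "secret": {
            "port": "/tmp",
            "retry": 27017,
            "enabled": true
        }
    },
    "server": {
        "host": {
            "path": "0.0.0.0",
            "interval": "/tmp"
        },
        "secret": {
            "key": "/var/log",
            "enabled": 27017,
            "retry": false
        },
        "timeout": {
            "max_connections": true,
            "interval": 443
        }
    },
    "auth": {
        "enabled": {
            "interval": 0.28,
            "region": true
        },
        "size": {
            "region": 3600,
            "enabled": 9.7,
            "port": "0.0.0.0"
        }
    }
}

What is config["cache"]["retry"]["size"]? "0.0.0.0"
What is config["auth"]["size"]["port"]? "0.0.0.0"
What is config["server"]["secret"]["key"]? "/var/log"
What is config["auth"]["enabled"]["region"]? True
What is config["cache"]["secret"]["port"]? "/tmp"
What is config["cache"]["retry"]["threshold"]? 4096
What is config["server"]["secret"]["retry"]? False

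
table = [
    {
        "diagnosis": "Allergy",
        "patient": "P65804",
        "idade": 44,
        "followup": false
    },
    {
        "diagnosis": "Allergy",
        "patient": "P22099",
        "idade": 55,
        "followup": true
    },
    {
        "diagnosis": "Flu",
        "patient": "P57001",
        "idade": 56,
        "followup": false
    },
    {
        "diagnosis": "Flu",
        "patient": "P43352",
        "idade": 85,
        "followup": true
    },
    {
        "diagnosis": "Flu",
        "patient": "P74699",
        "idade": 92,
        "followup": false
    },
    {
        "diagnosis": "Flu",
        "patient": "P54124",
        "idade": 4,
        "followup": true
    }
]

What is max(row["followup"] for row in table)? True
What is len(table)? 6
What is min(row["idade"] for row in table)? 4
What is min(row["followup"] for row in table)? False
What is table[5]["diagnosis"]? "Flu"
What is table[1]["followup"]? True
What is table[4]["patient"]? "P74699"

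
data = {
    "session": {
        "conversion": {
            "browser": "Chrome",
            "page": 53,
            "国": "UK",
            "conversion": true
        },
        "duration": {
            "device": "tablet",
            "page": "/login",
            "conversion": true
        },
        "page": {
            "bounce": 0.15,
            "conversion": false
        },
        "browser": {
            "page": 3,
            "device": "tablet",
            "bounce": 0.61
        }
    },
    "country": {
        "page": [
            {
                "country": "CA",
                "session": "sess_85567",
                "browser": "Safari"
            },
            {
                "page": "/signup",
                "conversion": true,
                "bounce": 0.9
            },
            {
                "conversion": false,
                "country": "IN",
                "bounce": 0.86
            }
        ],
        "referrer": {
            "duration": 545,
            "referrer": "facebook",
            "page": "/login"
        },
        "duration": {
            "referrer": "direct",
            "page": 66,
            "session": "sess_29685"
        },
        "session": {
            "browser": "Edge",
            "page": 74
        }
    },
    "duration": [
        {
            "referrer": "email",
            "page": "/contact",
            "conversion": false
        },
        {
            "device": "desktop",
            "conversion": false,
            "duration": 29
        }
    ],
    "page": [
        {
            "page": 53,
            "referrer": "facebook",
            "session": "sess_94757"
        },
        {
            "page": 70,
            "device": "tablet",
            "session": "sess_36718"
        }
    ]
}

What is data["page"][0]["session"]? "sess_94757"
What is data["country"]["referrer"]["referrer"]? "facebook"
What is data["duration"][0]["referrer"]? "email"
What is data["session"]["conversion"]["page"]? 53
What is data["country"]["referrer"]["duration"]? 545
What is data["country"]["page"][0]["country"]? "CA"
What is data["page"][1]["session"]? "sess_36718"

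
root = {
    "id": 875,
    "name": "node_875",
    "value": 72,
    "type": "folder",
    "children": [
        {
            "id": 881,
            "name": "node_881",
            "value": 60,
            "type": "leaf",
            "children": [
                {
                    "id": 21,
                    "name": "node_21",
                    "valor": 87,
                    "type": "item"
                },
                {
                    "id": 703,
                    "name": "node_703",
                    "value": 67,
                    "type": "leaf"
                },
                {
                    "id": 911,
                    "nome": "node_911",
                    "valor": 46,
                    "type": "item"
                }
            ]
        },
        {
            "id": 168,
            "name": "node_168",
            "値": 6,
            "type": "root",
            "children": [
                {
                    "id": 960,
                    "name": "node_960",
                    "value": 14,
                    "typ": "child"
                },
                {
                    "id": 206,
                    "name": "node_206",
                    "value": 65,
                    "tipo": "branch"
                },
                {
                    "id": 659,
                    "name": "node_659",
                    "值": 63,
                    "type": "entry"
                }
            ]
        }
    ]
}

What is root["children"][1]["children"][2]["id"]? 659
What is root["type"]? "folder"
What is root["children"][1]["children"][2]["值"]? 63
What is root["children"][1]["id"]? 168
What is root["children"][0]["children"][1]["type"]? "leaf"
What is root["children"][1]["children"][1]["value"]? 65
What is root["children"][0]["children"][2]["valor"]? 46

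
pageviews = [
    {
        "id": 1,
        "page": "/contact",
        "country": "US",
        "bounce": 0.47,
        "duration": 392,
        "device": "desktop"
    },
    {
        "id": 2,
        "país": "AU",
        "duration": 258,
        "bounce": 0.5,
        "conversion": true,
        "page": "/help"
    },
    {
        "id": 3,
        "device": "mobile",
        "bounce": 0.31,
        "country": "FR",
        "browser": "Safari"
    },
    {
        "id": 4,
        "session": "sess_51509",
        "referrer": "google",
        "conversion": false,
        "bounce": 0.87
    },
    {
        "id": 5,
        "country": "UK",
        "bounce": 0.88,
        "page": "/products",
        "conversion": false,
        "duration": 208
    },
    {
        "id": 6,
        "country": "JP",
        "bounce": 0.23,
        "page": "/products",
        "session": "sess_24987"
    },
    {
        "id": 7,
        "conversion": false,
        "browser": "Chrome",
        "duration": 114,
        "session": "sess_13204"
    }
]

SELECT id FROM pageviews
[1, 2, 3, 4, 5, 6, 7]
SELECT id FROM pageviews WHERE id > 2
[3, 4, 5, 6, 7]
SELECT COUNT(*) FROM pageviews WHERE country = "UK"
1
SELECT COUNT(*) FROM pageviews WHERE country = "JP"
1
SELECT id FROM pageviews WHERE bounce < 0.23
[]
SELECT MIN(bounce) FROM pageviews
0.23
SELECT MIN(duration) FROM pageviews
114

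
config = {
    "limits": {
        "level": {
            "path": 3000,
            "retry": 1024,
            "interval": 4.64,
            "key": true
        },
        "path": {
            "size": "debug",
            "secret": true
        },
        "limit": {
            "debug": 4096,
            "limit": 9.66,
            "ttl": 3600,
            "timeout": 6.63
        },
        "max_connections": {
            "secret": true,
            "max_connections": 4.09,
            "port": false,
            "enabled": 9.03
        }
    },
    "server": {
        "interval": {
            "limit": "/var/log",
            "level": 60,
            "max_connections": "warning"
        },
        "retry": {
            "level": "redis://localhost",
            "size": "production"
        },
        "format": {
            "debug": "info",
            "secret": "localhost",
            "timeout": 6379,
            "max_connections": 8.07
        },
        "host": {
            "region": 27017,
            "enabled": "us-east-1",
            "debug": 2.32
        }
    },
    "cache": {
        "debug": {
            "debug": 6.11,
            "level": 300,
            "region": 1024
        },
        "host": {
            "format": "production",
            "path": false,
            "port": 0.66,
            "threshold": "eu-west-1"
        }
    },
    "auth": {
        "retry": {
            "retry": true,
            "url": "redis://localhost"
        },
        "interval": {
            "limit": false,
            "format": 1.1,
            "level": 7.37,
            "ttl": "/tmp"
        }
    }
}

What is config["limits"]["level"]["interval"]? 4.64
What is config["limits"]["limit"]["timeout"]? 6.63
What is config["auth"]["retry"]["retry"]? True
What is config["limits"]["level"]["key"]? True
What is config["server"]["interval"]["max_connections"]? "warning"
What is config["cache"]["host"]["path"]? False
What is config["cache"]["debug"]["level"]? 300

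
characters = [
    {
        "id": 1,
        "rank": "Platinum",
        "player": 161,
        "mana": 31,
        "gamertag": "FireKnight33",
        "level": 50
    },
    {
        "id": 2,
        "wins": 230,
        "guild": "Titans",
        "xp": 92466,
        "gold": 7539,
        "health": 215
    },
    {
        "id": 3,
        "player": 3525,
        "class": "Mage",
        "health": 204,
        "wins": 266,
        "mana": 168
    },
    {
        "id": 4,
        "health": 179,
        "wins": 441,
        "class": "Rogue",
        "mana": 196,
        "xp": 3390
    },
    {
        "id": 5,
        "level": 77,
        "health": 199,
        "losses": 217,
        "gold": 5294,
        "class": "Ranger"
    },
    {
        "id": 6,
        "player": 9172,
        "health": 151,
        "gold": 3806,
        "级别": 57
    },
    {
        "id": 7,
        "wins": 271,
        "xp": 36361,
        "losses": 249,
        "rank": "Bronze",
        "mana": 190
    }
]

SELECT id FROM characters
[1, 2, 3, 4, 5, 6, 7]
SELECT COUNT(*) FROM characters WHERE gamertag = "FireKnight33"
1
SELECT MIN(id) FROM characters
1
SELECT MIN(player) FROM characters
161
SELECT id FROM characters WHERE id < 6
[1, 2, 3, 4, 5]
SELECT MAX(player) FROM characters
9172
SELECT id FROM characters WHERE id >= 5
[5, 6, 7]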